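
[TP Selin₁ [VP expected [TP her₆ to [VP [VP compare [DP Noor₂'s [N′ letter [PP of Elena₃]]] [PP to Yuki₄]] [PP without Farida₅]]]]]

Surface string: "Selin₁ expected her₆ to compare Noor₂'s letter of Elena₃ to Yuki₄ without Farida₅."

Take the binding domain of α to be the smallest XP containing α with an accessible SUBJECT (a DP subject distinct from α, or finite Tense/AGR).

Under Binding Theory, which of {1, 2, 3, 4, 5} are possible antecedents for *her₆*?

none

*her* is a pronoun, so Principle B applies: it must be free in its binding domain.
Binding domain of *her₆*: the matrix TP, whose subject is Selin₁.
*Selin₁* c-commands the pronoun within its binding domain → coindexation would violate Principle B.
*Noor₂*: the pronoun c-commands this R-expression → coindexation would violate Principle C on *Noor₂*.
*Elena₃*: the pronoun c-commands this R-expression → coindexation would violate Principle C on *Elena₃*.
*Yuki₄*: the pronoun c-commands this R-expression → coindexation would violate Principle C on *Yuki₄*.
*Farida₅*: the pronoun c-commands this R-expression → coindexation would violate Principle C on *Farida₅*.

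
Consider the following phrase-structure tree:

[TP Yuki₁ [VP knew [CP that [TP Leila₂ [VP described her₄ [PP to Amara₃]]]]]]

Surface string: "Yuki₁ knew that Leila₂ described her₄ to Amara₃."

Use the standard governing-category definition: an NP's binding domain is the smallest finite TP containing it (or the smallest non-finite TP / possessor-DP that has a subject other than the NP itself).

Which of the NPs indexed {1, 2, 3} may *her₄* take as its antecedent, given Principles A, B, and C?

*her* is a pronoun, so Principle B applies: it must be free in its binding domain.
Binding domain of *her₄*: the embedded TP, whose subject is Leila₂.
*Yuki₁* c-commands the pronoun but from outside its binding domain, and is not c-commanded by it → coindexation permitted.
*Leila₂* c-commands the pronoun within its binding domain → coindexation would violate Principle B.
*Amara₃*: the pronoun c-commands this R-expression → coindexation would violate Principle C on *Amara₃*.

{1}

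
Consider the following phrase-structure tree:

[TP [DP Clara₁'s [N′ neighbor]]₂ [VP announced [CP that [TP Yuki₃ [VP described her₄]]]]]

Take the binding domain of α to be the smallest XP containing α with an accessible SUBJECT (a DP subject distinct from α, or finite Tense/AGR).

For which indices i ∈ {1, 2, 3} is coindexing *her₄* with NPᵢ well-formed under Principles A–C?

{1, 2}

*her* is a pronoun, so Principle B applies: it must be free in its binding domain.
Binding domain of *her₄*: the embedded TP, whose subject is Yuki₃.
*Clara₁* and the pronoun do not c-command one another → neither Principle B nor Principle C is at stake; coindexation permitted.
*[Clara₁'s neighbor]₂* c-commands the pronoun but from outside its binding domain, and is not c-commanded by it → coindexation permitted.
*Yuki₃* c-commands the pronoun within its binding domain → coindexation would violate Principle B.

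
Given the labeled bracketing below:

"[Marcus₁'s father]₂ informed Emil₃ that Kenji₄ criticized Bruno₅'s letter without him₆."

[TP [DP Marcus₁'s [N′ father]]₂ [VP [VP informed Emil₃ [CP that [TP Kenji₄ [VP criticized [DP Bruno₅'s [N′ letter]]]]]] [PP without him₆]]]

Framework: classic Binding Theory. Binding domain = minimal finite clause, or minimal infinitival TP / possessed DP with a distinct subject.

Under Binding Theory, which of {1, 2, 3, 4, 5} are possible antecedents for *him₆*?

*him* is a pronoun, so Principle B applies: it must be free in its binding domain.
Binding domain of *him₆*: the matrix TP, whose subject is [Marcus₁'s father]₂.
*Marcus₁* and the pronoun do not c-command one another → neither Principle B nor Principle C is at stake; coindexation permitted.
*[Marcus₁'s father]₂* c-commands the pronoun within its binding domain → coindexation would violate Principle B.
*Emil₃* and the pronoun do not c-command one another → neither Principle B nor Principle C is at stake; coindexation permitted.
*Kenji₄* and the pronoun do not c-command one another → neither Principle B nor Principle C is at stake; coindexation permitted.
*Bruno₅* and the pronoun do not c-command one another → neither Principle B nor Principle C is at stake; coindexation permitted.

{1, 3, 4, 5}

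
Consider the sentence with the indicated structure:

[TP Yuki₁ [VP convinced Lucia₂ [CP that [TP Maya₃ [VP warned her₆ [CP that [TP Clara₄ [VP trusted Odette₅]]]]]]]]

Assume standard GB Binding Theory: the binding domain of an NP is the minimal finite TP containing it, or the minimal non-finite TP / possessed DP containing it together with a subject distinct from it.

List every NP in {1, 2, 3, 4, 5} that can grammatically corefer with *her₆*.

*her* is a pronoun, so Principle B applies: it must be free in its binding domain.
Binding domain of *her₆*: the embedded TP, whose subject is Maya₃.
*Yuki₁* c-commands the pronoun but from outside its binding domain, and is not c-commanded by it → coindexation permitted.
*Lucia₂* c-commands the pronoun but from outside its binding domain, and is not c-commanded by it → coindexation permitted.
*Maya₃* c-commands the pronoun within its binding domain → coindexation would violate Principle B.
*Clara₄*: the pronoun c-commands this R-expression → coindexation would violate Principle C on *Clara₄*.
*Odette₅*: the pronoun c-commands this R-expression → coindexation would violate Principle C on *Odette₅*.

{1, 2}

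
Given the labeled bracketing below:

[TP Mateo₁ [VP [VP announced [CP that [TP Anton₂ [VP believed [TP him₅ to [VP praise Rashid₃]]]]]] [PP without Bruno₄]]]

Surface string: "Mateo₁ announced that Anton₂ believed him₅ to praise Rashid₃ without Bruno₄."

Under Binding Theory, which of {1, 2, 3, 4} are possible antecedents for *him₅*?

{1, 4}

*him* is a pronoun, so Principle B applies: it must be free in its binding domain.
Binding domain of *him₅*: the embedded TP, whose subject is Anton₂.
*Mateo₁* c-commands the pronoun but from outside its binding domain, and is not c-commanded by it → coindexation permitted.
*Anton₂* c-commands the pronoun within its binding domain → coindexation would violate Principle B.
*Rashid₃*: the pronoun c-commands this R-expression → coindexation would violate Principle C on *Rashid₃*.
*Bruno₄* and the pronoun do not c-command one another → neither Principle B nor Principle C is at stake; coindexation permitted.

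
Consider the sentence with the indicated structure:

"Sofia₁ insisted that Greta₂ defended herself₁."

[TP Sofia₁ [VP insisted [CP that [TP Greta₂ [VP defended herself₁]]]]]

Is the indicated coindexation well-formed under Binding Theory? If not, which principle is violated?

The two coindexed NPs are *Sofia₁* and *herself₁*.
*herself₁* is an anaphor. Principle A requires it to be bound within its binding domain — the embedded TP, whose subject is Greta₂.
Within that domain it is c-commanded by *Greta₂*, which does not share its index.
*Sofia₁* does c-command the anaphor, but from outside its binding domain.
The anaphor is unbound in its domain → Principle A violation.

Principle A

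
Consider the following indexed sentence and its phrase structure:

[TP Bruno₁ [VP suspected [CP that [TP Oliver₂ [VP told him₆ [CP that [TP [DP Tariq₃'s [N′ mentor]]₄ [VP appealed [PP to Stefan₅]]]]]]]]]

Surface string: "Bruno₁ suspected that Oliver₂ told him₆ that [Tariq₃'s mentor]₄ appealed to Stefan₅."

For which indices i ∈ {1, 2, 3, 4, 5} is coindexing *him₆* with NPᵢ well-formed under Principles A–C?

{1}

*him* is a pronoun, so Principle B applies: it must be free in its binding domain.
Binding domain of *him₆*: the embedded TP, whose subject is Oliver₂.
*Bruno₁* c-commands the pronoun but from outside its binding domain, and is not c-commanded by it → coindexation permitted.
*Oliver₂* c-commands the pronoun within its binding domain → coindexation would violate Principle B.
*Tariq₃*: the pronoun c-commands this R-expression → coindexation would violate Principle C on *Tariq₃*.
*[Tariq₃'s mentor]₄*: the pronoun c-commands this R-expression → coindexation would violate Principle C on *[Tariq₃'s mentor]₄*.
*Stefan₅*: the pronoun c-commands this R-expression → coindexation would violate Principle C on *Stefan₅*.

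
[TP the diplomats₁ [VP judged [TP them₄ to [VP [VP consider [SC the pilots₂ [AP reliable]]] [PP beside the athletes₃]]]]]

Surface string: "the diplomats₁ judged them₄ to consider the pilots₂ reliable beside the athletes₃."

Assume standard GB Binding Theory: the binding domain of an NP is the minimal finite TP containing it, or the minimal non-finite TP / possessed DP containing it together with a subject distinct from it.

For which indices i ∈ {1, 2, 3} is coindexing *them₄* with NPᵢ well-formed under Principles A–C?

*them* is a pronoun, so Principle B applies: it must be free in its binding domain.
Binding domain of *them₄*: the matrix TP, whose subject is the diplomats₁.
*the diplomats₁* c-commands the pronoun within its binding domain → coindexation would violate Principle B.
*the pilots₂*: the pronoun c-commands this R-expression → coindexation would violate Principle C on *the pilots₂*.
*the athletes₃*: the pronoun c-commands this R-expression → coindexation would violate Principle C on *the athletes₃*.

none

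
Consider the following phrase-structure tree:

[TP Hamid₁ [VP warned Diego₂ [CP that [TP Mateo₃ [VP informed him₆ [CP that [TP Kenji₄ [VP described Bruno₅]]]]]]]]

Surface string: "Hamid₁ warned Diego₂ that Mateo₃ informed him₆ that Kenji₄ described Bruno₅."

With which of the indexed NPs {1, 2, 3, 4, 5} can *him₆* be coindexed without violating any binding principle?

*him* is a pronoun, so Principle B applies: it must be free in its binding domain.
Binding domain of *him₆*: the embedded TP, whose subject is Mateo₃.
*Hamid₁* c-commands the pronoun but from outside its binding domain, and is not c-commanded by it → coindexation permitted.
*Diego₂* c-commands the pronoun but from outside its binding domain, and is not c-commanded by it → coindexation permitted.
*Mateo₃* c-commands the pronoun within its binding domain → coindexation would violate Principle B.
*Kenji₄*: the pronoun c-commands this R-expression → coindexation would violate Principle C on *Kenji₄*.
*Bruno₅*: the pronoun c-commands this R-expression → coindexation would violate Principle C on *Bruno₅*.

{1, 2}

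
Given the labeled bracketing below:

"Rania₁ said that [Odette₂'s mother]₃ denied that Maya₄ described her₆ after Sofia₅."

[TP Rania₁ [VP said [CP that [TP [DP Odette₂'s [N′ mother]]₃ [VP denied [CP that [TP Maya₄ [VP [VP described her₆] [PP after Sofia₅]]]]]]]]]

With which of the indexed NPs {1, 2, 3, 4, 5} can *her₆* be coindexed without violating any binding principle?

{1, 2, 3, 5}

*her* is a pronoun, so Principle B applies: it must be free in its binding domain.
Binding domain of *her₆*: the embedded TP, whose subject is Maya₄.
*Rania₁* c-commands the pronoun but from outside its binding domain, and is not c-commanded by it → coindexation permitted.
*Odette₂* and the pronoun do not c-command one another → neither Principle B nor Principle C is at stake; coindexation permitted.
*[Odette₂'s mother]₃* c-commands the pronoun but from outside its binding domain, and is not c-commanded by it → coindexation permitted.
*Maya₄* c-commands the pronoun within its binding domain → coindexation would violate Principle B.
*Sofia₅* and the pronoun do not c-command one another → neither Principle B nor Principle C is at stake; coindexation permitted.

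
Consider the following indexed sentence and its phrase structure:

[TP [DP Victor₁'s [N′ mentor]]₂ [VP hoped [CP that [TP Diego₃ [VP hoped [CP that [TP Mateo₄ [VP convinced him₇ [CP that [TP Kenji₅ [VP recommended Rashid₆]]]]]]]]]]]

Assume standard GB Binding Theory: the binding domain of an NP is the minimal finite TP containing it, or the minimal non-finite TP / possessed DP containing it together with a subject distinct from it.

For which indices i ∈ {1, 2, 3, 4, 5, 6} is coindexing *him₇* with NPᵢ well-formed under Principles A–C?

*him* is a pronoun, so Principle B applies: it must be free in its binding domain.
Binding domain of *him₇*: the embedded TP, whose subject is Mateo₄.
*Victor₁* and the pronoun do not c-command one another → neither Principle B nor Principle C is at stake; coindexation permitted.
*[Victor₁'s mentor]₂* c-commands the pronoun but from outside its binding domain, and is not c-commanded by it → coindexation permitted.
*Diego₃* c-commands the pronoun but from outside its binding domain, and is not c-commanded by it → coindexation permitted.
*Mateo₄* c-commands the pronoun within its binding domain → coindexation would violate Principle B.
*Kenji₅*: the pronoun c-commands this R-expression → coindexation would violate Principle C on *Kenji₅*.
*Rashid₆*: the pronoun c-commands this R-expression → coindexation would violate Principle C on *Rashid₆*.

{1, 2, 3}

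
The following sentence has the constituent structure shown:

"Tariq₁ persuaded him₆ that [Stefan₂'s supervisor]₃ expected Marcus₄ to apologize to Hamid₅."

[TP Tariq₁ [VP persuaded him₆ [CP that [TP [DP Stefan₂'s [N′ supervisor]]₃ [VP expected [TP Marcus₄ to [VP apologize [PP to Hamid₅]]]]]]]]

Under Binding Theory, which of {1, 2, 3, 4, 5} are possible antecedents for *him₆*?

none

*him* is a pronoun, so Principle B applies: it must be free in its binding domain.
Binding domain of *him₆*: the matrix TP, whose subject is Tariq₁.
*Tariq₁* c-commands the pronoun within its binding domain → coindexation would violate Principle B.
*Stefan₂*: the pronoun c-commands this R-expression → coindexation would violate Principle C on *Stefan₂*.
*[Stefan₂'s supervisor]₃*: the pronoun c-commands this R-expression → coindexation would violate Principle C on *[Stefan₂'s supervisor]₃*.
*Marcus₄*: the pronoun c-commands this R-expression → coindexation would violate Principle C on *Marcus₄*.
*Hamid₅*: the pronoun c-commands this R-expression → coindexation would violate Principle C on *Hamid₅*.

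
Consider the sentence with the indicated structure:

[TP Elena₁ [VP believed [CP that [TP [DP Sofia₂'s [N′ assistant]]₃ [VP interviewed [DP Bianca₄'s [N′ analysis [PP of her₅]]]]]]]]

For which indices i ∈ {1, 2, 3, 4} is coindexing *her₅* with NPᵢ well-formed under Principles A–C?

{1, 2, 3}

*her* is a pronoun, so Principle B applies: it must be free in its binding domain.
Binding domain of *her₅*: the possessed DP, whose subject is Bianca₄.
*Elena₁* c-commands the pronoun but from outside its binding domain, and is not c-commanded by it → coindexation permitted.
*Sofia₂* and the pronoun do not c-command one another → neither Principle B nor Principle C is at stake; coindexation permitted.
*[Sofia₂'s assistant]₃* c-commands the pronoun but from outside its binding domain, and is not c-commanded by it → coindexation permitted.
*Bianca₄* c-commands the pronoun within its binding domain → coindexation would violate Principle B.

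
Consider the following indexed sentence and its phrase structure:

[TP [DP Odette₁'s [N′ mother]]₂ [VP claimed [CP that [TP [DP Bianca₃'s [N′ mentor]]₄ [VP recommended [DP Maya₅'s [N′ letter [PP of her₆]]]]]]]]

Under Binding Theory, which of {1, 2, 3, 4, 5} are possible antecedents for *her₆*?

*her* is a pronoun, so Principle B applies: it must be free in its binding domain.
Binding domain of *her₆*: the possessed DP, whose subject is Maya₅.
*Odette₁* and the pronoun do not c-command one another → neither Principle B nor Principle C is at stake; coindexation permitted.
*[Odette₁'s mother]₂* c-commands the pronoun but from outside its binding domain, and is not c-commanded by it → coindexation permitted.
*Bianca₃* and the pronoun do not c-command one another → neither Principle B nor Principle C is at stake; coindexation permitted.
*[Bianca₃'s mentor]₄* c-commands the pronoun but from outside its binding domain, and is not c-commanded by it → coindexation permitted.
*Maya₅* c-commands the pronoun within its binding domain → coindexation would violate Principle B.

{1, 2, 3, 4}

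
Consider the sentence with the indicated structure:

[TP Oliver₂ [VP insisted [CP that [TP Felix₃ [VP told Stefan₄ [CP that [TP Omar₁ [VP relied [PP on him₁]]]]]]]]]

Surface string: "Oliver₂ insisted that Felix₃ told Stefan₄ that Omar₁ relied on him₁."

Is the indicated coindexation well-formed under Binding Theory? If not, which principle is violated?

Principle B

The two coindexed NPs are *Omar₁* and *him₁*.
*him₁* is a pronoun. Its binding domain is the embedded TP, whose subject is Omar₁.
*Omar₁* c-commands it within that domain and carries the same index.
The pronoun is locally bound → Principle B violation.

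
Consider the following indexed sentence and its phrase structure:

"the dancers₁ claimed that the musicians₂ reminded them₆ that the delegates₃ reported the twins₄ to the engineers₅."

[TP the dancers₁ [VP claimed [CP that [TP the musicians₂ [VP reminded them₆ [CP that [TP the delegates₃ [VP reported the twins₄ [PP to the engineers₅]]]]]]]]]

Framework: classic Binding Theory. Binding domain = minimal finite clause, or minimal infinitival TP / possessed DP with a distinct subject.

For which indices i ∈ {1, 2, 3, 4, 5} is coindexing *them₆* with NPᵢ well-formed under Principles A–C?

*them* is a pronoun, so Principle B applies: it must be free in its binding domain.
Binding domain of *them₆*: the embedded TP, whose subject is the musicians₂.
*the dancers₁* c-commands the pronoun but from outside its binding domain, and is not c-commanded by it → coindexation permitted.
*the musicians₂* c-commands the pronoun within its binding domain → coindexation would violate Principle B.
*the delegates₃*: the pronoun c-commands this R-expression → coindexation would violate Principle C on *the delegates₃*.
*the twins₄*: the pronoun c-commands this R-expression → coindexation would violate Principle C on *the twins₄*.
*the engineers₅*: the pronoun c-commands this R-expression → coindexation would violate Principle C on *the engineers₅*.

{1}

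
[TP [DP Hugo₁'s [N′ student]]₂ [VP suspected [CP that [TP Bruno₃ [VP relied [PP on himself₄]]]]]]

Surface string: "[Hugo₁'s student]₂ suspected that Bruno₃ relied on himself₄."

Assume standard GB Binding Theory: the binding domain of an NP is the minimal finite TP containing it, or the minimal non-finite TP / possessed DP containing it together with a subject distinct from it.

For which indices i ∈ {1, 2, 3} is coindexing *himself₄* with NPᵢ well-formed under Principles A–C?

*himself* is an anaphor, so Principle A applies: it must be bound in its binding domain.
Binding domain of *himself₄*: the embedded TP, whose subject is Bruno₃.
*Hugo₁* does not c-command the anaphor → cannot bind it.
*[Hugo₁'s student]₂* c-commands the anaphor but is outside its binding domain → cannot satisfy Principle A.
*Bruno₃* c-commands the anaphor within its binding domain → licit binder.

{3}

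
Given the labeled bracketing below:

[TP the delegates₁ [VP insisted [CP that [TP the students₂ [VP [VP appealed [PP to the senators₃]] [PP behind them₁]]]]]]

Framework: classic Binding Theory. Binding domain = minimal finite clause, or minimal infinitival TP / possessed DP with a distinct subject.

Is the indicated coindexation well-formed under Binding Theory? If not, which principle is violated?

grammatical

The two coindexed NPs are *the delegates₁* and *them₁*.
*them₁* is a pronoun; its binding domain is the embedded TP, whose subject is the students₂. Within that domain it is c-commanded only by *the students₂*, which carries a different index — the pronoun is free locally, so Principle B holds.
*the delegates₁* is an R-expression; *them₁* does not c-command it, and no other NP shares its index, so Principle C is satisfied.
All principles are respected.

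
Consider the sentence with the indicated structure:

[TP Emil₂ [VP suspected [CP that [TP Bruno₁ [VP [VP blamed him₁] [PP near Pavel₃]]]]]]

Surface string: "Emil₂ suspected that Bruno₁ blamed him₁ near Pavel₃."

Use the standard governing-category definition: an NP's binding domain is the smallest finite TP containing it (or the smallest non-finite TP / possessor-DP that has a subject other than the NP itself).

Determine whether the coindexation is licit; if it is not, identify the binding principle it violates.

The two coindexed NPs are *Bruno₁* and *him₁*.
*him₁* is a pronoun. Its binding domain is the embedded TP, whose subject is Bruno₁.
*Bruno₁* c-commands it within that domain and carries the same index.
The pronoun is locally bound → Principle B violation.

Principle B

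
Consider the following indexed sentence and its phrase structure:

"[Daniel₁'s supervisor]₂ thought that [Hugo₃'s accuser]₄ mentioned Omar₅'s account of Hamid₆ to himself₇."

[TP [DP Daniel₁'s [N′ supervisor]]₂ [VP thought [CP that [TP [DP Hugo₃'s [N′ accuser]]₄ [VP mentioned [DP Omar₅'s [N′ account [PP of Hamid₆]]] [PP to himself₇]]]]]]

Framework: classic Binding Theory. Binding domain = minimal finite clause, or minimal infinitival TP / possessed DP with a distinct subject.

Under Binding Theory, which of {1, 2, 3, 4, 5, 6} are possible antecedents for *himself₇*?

*himself* is an anaphor, so Principle A applies: it must be bound in its binding domain.
Binding domain of *himself₇*: the embedded TP, whose subject is [Hugo₃'s accuser]₄.
*Daniel₁* does not c-command the anaphor → cannot bind it.
*[Daniel₁'s supervisor]₂* c-commands the anaphor but is outside its binding domain → cannot satisfy Principle A.
*Hugo₃* does not c-command the anaphor → cannot bind it.
*[Hugo₃'s accuser]₄* c-commands the anaphor within its binding domain → licit binder.
*Omar₅* does not c-command the anaphor → cannot bind it.
*Hamid₆* does not c-command the anaphor → cannot bind it.

{4}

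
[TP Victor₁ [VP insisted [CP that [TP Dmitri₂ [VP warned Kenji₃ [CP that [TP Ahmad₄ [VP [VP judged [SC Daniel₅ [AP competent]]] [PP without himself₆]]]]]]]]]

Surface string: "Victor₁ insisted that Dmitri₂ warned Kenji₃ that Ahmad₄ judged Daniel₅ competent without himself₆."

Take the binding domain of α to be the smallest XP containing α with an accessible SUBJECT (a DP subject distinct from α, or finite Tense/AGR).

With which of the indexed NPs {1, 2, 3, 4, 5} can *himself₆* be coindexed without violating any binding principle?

*himself* is an anaphor, so Principle A applies: it must be bound in its binding domain.
Binding domain of *himself₆*: the embedded TP, whose subject is Ahmad₄.
*Victor₁* c-commands the anaphor but is outside its binding domain → cannot satisfy Principle A.
*Dmitri₂* c-commands the anaphor but is outside its binding domain → cannot satisfy Principle A.
*Kenji₃* c-commands the anaphor but is outside its binding domain → cannot satisfy Principle A.
*Ahmad₄* c-commands the anaphor within its binding domain → licit binder.
*Daniel₅* does not c-command the anaphor → cannot bind it.

{4}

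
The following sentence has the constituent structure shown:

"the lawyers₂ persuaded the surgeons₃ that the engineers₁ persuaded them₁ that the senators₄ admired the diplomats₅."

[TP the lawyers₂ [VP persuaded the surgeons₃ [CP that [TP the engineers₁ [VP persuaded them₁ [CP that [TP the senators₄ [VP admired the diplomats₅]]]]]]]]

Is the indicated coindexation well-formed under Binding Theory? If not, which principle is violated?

Principle B

The two coindexed NPs are *the engineers₁* and *them₁*.
*them₁* is a pronoun. Its binding domain is the embedded TP, whose subject is the engineers₁.
*the engineers₁* c-commands it within that domain and carries the same index.
The pronoun is locally bound → Principle B violation.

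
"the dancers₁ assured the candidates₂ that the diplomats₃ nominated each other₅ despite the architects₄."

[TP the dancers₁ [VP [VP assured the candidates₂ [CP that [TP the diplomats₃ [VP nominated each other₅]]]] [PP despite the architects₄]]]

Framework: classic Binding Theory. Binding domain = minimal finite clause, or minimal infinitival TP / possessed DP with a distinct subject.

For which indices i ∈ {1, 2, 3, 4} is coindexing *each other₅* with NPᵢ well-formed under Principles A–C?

{3}

*each other* is an anaphor, so Principle A applies: it must be bound in its binding domain.
Binding domain of *each other₅*: the embedded TP, whose subject is the diplomats₃.
*the dancers₁* c-commands the anaphor but is outside its binding domain → cannot satisfy Principle A.
*the candidates₂* c-commands the anaphor but is outside its binding domain → cannot satisfy Principle A.
*the diplomats₃* c-commands the anaphor within its binding domain → licit binder.
*the architects₄* does not c-command the anaphor → cannot bind it.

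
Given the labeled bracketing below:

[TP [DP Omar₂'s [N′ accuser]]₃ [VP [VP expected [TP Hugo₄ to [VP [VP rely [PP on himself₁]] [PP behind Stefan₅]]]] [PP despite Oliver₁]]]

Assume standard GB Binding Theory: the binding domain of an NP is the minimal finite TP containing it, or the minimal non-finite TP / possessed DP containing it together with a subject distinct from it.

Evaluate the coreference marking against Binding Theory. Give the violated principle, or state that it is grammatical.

Principle A

The two coindexed NPs are *Oliver₁* and *himself₁*.
*himself₁* is an anaphor. Principle A requires it to be bound within its binding domain — the embedded TP, whose subject is Hugo₄.
Within that domain it is c-commanded by *Hugo₄*, which does not share its index.
*Oliver₁* does not c-command the anaphor at all.
The anaphor is unbound in its domain → Principle A violation.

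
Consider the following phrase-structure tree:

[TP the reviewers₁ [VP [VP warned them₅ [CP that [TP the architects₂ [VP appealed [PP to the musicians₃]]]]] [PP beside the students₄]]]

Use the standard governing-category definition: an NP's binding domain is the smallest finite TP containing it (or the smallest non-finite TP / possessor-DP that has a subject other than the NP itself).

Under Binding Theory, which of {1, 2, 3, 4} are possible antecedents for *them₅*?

*them* is a pronoun, so Principle B applies: it must be free in its binding domain.
Binding domain of *them₅*: the matrix TP, whose subject is the reviewers₁.
*the reviewers₁* c-commands the pronoun within its binding domain → coindexation would violate Principle B.
*the architects₂*: the pronoun c-commands this R-expression → coindexation would violate Principle C on *the architects₂*.
*the musicians₃*: the pronoun c-commands this R-expression → coindexation would violate Principle C on *the musicians₃*.
*the students₄* and the pronoun do not c-command one another → neither Principle B nor Principle C is at stake; coindexation permitted.

{4}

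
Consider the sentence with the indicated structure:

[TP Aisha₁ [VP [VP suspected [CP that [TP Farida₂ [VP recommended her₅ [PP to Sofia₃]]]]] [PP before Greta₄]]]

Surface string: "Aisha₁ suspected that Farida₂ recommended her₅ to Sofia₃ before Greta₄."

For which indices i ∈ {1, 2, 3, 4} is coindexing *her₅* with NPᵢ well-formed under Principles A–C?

*her* is a pronoun, so Principle B applies: it must be free in its binding domain.
Binding domain of *her₅*: the embedded TP, whose subject is Farida₂.
*Aisha₁* c-commands the pronoun but from outside its binding domain, and is not c-commanded by it → coindexation permitted.
*Farida₂* c-commands the pronoun within its binding domain → coindexation would violate Principle B.
*Sofia₃*: the pronoun c-commands this R-expression → coindexation would violate Principle C on *Sofia₃*.
*Greta₄* and the pronoun do not c-command one another → neither Principle B nor Principle C is at stake; coindexation permitted.

{1, 4}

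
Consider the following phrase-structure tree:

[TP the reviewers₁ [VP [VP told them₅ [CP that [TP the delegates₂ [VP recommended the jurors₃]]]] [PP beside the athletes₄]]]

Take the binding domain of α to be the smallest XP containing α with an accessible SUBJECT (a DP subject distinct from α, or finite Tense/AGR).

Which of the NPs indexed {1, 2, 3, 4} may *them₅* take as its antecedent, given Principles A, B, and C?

{4}

*them* is a pronoun, so Principle B applies: it must be free in its binding domain.
Binding domain of *them₅*: the matrix TP, whose subject is the reviewers₁.
*the reviewers₁* c-commands the pronoun within its binding domain → coindexation would violate Principle B.
*the delegates₂*: the pronoun c-commands this R-expression → coindexation would violate Principle C on *the delegates₂*.
*the jurors₃*: the pronoun c-commands this R-expression → coindexation would violate Principle C on *the jurors₃*.
*the athletes₄* and the pronoun do not c-command one another → neither Principle B nor Principle C is at stake; coindexation permitted.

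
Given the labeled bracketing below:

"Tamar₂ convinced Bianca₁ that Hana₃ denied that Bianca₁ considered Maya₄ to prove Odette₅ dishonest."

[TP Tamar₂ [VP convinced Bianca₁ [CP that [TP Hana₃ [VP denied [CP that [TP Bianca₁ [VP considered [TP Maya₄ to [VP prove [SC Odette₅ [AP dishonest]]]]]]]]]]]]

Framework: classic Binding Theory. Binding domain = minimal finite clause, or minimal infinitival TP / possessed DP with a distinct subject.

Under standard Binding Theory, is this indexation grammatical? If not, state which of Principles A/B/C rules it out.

The two coindexed NPs are *Bianca₁* (the higher occurrence) and *Bianca₁* (the lower occurrence).
*Bianca₁* (the lower occurrence) is an R-expression. Principle C requires it to be free everywhere.
*Bianca₁* (the higher occurrence) c-commands it and carries the same index.
The R-expression is bound → Principle C violation.

Principle C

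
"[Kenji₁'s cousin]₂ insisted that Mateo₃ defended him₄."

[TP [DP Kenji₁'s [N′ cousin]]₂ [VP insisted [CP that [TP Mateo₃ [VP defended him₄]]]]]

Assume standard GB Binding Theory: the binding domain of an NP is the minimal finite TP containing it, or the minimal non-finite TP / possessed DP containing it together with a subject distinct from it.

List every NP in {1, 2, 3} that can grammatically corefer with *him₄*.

*him* is a pronoun, so Principle B applies: it must be free in its binding domain.
Binding domain of *him₄*: the embedded TP, whose subject is Mateo₃.
*Kenji₁* and the pronoun do not c-command one another → neither Principle B nor Principle C is at stake; coindexation permitted.
*[Kenji₁'s cousin]₂* c-commands the pronoun but from outside its binding domain, and is not c-commanded by it → coindexation permitted.
*Mateo₃* c-commands the pronoun within its binding domain → coindexation would violate Principle B.

{1, 2}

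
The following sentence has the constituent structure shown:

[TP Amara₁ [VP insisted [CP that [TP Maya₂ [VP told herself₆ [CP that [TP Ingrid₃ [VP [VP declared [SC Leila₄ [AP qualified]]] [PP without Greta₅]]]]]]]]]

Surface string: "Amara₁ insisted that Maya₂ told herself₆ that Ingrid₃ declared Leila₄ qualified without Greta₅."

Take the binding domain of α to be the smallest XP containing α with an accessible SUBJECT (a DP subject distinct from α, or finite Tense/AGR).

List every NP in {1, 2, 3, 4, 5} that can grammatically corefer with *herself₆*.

*herself* is an anaphor, so Principle A applies: it must be bound in its binding domain.
Binding domain of *herself₆*: the embedded TP, whose subject is Maya₂.
*Amara₁* c-commands the anaphor but is outside its binding domain → cannot satisfy Principle A.
*Maya₂* c-commands the anaphor within its binding domain → licit binder.
*Ingrid₃* does not c-command the anaphor → cannot bind it.
*Leila₄* does not c-command the anaphor → cannot bind it.
*Greta₅* does not c-command the anaphor → cannot bind it.

{2}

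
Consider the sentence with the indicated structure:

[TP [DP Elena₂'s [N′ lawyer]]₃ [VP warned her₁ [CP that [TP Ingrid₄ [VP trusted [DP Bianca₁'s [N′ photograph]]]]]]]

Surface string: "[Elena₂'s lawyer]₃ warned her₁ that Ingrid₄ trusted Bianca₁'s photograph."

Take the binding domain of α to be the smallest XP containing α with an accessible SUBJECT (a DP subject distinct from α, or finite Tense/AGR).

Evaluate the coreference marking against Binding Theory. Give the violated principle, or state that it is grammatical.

Principle C

The two coindexed NPs are *her₁* and *Bianca₁*.
*Bianca₁* is an R-expression. Principle C requires it to be free everywhere.
*her₁* c-commands it and carries the same index.
The R-expression is bound → Principle C violation.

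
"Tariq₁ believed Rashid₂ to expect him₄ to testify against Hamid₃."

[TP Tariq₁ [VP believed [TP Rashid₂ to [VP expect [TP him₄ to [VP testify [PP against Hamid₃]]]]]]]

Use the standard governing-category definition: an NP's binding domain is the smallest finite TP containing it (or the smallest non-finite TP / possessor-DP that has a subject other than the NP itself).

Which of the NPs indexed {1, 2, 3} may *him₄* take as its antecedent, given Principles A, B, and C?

{1}

*him* is a pronoun, so Principle B applies: it must be free in its binding domain.
Binding domain of *him₄*: the embedded TP, whose subject is Rashid₂.
*Tariq₁* c-commands the pronoun but from outside its binding domain, and is not c-commanded by it → coindexation permitted.
*Rashid₂* c-commands the pronoun within its binding domain → coindexation would violate Principle B.
*Hamid₃*: the pronoun c-commands this R-expression → coindexation would violate Principle C on *Hamid₃*.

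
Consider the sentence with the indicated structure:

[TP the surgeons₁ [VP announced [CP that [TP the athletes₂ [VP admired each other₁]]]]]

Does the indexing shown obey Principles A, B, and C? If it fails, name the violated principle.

Principle A

The two coindexed NPs are *the surgeons₁* and *each other₁*.
*each other₁* is an anaphor. Principle A requires it to be bound within its binding domain — the embedded TP, whose subject is the athletes₂.
Within that domain it is c-commanded by *the athletes₂*, which does not share its index.
*the surgeons₁* does c-command the anaphor, but from outside its binding domain.
The anaphor is unbound in its domain → Principle A violation.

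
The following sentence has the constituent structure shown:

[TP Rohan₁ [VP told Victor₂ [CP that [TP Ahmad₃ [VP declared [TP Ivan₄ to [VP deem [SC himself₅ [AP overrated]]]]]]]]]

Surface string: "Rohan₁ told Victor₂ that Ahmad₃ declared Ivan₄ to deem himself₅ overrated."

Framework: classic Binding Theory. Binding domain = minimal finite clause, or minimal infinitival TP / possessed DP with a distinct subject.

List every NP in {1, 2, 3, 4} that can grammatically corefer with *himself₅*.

*himself* is an anaphor, so Principle A applies: it must be bound in its binding domain.
Binding domain of *himself₅*: the embedded TP, whose subject is Ivan₄.
*Rohan₁* c-commands the anaphor but is outside its binding domain → cannot satisfy Principle A.
*Victor₂* c-commands the anaphor but is outside its binding domain → cannot satisfy Principle A.
*Ahmad₃* c-commands the anaphor but is outside its binding domain → cannot satisfy Principle A.
*Ivan₄* c-commands the anaphor within its binding domain → licit binder.

{4}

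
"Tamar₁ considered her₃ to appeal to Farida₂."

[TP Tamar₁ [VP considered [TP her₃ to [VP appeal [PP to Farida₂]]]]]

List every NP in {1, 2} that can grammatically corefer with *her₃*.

none

*her* is a pronoun, so Principle B applies: it must be free in its binding domain.
Binding domain of *her₃*: the matrix TP, whose subject is Tamar₁.
*Tamar₁* c-commands the pronoun within its binding domain → coindexation would violate Principle B.
*Farida₂*: the pronoun c-commands this R-expression → coindexation would violate Principle C on *Farida₂*.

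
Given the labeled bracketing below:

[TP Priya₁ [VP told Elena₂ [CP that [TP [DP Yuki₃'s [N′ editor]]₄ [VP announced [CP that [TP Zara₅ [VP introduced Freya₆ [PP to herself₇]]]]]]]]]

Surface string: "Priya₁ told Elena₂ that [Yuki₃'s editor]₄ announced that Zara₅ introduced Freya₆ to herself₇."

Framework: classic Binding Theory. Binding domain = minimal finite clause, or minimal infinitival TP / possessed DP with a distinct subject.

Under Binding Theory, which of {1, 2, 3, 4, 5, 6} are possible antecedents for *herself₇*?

*herself* is an anaphor, so Principle A applies: it must be bound in its binding domain.
Binding domain of *herself₇*: the embedded TP, whose subject is Zara₅.
*Priya₁* c-commands the anaphor but is outside its binding domain → cannot satisfy Principle A.
*Elena₂* c-commands the anaphor but is outside its binding domain → cannot satisfy Principle A.
*Yuki₃* does not c-command the anaphor → cannot bind it.
*[Yuki₃'s editor]₄* c-commands the anaphor but is outside its binding domain → cannot satisfy Principle A.
*Zara₅* c-commands the anaphor within its binding domain → licit binder.
*Freya₆* c-commands the anaphor within its binding domain → licit binder.

{5, 6}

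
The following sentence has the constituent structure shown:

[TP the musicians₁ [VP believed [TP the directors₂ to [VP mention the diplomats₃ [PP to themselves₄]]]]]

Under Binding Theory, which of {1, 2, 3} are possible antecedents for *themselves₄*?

*themselves* is an anaphor, so Principle A applies: it must be bound in its binding domain.
Binding domain of *themselves₄*: the embedded TP, whose subject is the directors₂.
*the musicians₁* c-commands the anaphor but is outside its binding domain → cannot satisfy Principle A.
*the directors₂* c-commands the anaphor within its binding domain → licit binder.
*the diplomats₃* c-commands the anaphor within its binding domain → licit binder.

{2, 3}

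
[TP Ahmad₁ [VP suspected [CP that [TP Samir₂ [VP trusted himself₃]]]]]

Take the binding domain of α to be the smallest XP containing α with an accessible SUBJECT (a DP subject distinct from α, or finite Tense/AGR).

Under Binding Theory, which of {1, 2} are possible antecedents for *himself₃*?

*himself* is an anaphor, so Principle A applies: it must be bound in its binding domain.
Binding domain of *himself₃*: the embedded TP, whose subject is Samir₂.
*Ahmad₁* c-commands the anaphor but is outside its binding domain → cannot satisfy Principle A.
*Samir₂* c-commands the anaphor within its binding domain → licit binder.

{2}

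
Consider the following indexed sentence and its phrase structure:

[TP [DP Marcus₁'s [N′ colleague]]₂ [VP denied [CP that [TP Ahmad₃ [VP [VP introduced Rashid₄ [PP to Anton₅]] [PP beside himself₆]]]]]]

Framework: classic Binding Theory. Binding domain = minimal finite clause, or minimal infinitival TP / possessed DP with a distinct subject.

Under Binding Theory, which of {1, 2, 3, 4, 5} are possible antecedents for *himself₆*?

*himself* is an anaphor, so Principle A applies: it must be bound in its binding domain.
Binding domain of *himself₆*: the embedded TP, whose subject is Ahmad₃.
*Marcus₁* does not c-command the anaphor → cannot bind it.
*[Marcus₁'s colleague]₂* c-commands the anaphor but is outside its binding domain → cannot satisfy Principle A.
*Ahmad₃* c-commands the anaphor within its binding domain → licit binder.
*Rashid₄* does not c-command the anaphor → cannot bind it.
*Anton₅* does not c-command the anaphor → cannot bind it.

{3}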